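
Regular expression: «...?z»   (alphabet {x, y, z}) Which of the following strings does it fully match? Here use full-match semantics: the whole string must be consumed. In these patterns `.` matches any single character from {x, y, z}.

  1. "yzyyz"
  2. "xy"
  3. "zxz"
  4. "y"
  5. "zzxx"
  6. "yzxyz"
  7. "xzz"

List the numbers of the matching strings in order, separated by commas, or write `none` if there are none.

1 → no match
2 → no match — must end with "z"
3 → match
4 → no match — must end with "z"
5 → no match — must end with "z"
6 → no match
7 → match

3, 7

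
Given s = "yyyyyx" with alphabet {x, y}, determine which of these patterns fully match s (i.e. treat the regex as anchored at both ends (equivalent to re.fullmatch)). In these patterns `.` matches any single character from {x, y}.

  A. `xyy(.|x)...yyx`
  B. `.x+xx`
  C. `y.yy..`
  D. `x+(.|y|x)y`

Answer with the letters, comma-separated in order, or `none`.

C

A → no match — must start with "xyy"
B → no match — must end with "xxx"
C → match
D → no match — must start with "x"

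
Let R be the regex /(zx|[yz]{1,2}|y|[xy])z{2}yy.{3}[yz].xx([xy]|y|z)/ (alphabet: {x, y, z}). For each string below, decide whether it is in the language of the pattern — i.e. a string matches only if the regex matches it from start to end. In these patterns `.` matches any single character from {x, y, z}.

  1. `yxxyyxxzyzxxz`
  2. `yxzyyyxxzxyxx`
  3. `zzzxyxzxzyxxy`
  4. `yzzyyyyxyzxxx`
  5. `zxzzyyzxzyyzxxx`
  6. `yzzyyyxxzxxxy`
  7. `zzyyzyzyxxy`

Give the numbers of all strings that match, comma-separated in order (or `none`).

1 → no match
2 → no match
3 → no match
4 → match
5 → no match
6 → match
7 → no match

4, 6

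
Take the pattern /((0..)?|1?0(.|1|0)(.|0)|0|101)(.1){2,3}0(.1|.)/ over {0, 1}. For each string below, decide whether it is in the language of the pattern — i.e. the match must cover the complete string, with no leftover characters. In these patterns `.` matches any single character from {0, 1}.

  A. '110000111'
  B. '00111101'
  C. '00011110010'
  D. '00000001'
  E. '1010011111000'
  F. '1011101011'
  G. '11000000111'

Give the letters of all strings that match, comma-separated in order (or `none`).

A → no match
B → no match
C → no match
D → no match
E → no match
F → match
G → no match

F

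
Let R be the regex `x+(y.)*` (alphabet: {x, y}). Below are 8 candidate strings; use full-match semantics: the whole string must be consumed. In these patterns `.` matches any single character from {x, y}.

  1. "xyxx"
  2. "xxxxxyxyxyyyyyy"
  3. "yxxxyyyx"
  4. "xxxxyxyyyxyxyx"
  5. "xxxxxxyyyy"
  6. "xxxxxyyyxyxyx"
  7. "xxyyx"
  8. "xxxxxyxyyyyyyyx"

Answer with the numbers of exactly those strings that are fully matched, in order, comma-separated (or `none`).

2, 4, 5, 6, 8

1 → no match
2 → match
3 → no match — must start with "x"
4 → match
5 → match
6 → match
7 → no match
8 → match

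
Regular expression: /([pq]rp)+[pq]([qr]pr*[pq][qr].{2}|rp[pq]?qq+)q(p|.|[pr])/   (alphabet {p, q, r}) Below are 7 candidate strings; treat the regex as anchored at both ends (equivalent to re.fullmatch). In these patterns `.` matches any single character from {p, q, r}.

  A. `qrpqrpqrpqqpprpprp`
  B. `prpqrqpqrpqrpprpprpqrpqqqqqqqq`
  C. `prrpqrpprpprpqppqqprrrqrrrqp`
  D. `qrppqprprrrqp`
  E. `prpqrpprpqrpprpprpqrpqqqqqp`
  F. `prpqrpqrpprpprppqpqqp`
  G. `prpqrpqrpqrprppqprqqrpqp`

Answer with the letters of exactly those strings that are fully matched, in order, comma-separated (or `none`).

D, E, F

A → no match
B → no match
C → no match
D → match
E → match
F → match
G → no match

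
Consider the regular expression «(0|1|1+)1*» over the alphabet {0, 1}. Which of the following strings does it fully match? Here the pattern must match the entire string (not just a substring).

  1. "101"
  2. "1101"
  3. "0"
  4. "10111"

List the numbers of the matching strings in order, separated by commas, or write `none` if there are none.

3

1 → no match
2 → no match
3 → match
4 → no match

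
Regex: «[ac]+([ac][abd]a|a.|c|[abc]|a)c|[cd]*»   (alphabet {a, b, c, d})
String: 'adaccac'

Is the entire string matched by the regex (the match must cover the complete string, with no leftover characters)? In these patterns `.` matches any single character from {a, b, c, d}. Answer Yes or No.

No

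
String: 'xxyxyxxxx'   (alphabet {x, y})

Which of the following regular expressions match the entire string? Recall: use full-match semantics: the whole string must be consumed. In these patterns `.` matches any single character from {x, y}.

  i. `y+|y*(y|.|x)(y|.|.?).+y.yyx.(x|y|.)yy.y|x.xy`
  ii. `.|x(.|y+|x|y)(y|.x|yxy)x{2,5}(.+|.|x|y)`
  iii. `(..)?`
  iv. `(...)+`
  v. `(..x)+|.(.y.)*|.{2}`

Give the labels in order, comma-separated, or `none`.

i → no match
ii → match
iii → no match
iv → match
v → no match

ii, iv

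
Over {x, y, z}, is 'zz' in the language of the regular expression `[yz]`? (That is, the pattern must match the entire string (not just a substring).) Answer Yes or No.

No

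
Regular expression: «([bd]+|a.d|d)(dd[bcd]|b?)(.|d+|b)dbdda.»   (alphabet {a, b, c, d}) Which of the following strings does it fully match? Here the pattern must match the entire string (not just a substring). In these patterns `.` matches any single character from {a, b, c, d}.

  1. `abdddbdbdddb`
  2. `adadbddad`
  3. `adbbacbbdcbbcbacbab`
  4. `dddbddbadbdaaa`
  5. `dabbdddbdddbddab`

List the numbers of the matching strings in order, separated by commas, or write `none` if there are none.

none

1 → no match
2 → no match
3 → no match
4 → no match
5 → no match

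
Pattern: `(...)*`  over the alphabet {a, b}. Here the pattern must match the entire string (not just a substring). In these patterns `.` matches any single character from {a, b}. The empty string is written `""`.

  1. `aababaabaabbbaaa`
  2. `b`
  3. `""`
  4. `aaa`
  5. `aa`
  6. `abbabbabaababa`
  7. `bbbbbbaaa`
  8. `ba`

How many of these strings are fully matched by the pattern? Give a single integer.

1 → no match
2 → no match
3 → match
4 → match
5 → no match
6 → no match
7 → match
8 → no match
Total matched: 3

3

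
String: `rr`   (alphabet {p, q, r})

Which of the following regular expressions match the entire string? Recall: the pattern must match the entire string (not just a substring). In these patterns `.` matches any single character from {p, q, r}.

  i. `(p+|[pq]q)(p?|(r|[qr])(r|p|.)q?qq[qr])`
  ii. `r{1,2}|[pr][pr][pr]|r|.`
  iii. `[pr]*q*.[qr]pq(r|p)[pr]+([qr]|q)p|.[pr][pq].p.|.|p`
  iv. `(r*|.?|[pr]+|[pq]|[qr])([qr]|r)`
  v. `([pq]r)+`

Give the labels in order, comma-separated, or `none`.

ii, iv

i → no match
ii → match
iii → no match
iv → match
v → no match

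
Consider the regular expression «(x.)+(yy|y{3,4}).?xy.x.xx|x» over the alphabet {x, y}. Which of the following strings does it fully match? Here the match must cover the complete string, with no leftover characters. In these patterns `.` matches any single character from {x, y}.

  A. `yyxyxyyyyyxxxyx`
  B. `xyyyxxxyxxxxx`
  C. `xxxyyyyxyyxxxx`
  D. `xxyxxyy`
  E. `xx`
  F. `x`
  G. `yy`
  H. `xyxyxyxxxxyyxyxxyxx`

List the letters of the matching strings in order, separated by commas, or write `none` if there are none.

C, F, H

A → no match — must start with `x`
B → no match
C → match
D → no match
E → no match
F → match
G → no match — must start with `x`
H → match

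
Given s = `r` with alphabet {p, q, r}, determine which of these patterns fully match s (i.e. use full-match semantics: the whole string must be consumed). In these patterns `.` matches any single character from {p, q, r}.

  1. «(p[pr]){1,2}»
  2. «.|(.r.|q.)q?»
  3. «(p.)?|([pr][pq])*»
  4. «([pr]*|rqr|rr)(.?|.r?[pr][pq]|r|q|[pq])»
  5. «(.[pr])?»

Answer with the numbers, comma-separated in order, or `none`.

1 → no match — must start with `p`
2 → match
3 → no match
4 → match
5 → no match

2, 4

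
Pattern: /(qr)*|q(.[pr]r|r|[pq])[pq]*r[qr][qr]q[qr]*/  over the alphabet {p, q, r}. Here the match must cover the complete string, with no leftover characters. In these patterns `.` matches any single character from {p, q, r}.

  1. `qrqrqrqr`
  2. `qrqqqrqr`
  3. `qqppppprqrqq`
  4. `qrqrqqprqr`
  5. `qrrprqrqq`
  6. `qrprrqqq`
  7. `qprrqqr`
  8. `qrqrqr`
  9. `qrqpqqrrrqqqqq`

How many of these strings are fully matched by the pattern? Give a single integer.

1 → match
2 → no match
3 → match
4 → no match
5 → no match
6 → match
7 → match
8 → match
9 → match
Total matched: 6

6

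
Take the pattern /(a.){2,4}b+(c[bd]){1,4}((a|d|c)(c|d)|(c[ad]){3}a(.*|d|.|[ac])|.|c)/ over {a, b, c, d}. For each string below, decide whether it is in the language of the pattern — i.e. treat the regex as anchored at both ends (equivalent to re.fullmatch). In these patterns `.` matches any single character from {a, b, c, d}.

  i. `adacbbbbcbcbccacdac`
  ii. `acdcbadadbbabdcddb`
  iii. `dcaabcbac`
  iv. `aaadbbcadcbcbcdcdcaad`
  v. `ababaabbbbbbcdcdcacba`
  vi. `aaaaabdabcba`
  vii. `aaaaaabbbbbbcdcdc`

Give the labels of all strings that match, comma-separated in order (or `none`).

vii

i → no match
ii → no match
iii. `dcaabcbac` → no match — must start with `a`
iv → no match
v → no match
vi. `aaaaabdabcba` → no match
vii → match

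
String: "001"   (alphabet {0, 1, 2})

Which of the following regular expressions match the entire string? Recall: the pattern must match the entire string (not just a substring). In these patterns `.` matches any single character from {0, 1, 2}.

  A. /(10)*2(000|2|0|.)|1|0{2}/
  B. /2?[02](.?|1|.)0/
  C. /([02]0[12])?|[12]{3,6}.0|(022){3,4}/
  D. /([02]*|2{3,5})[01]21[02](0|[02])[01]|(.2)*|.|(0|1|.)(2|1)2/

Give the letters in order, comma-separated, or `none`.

A → no match
B → no match — must end with "0"
C → match
D → no match

C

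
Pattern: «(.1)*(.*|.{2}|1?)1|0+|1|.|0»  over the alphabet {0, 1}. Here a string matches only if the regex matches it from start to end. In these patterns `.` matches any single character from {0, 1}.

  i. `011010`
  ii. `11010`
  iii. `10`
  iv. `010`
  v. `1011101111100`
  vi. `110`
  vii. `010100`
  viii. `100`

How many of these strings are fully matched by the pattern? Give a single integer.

0

i → no match
ii → no match
iii → no match
iv → no match
v → no match
vi → no match
vii → no match
viii → no match
Total matched: 0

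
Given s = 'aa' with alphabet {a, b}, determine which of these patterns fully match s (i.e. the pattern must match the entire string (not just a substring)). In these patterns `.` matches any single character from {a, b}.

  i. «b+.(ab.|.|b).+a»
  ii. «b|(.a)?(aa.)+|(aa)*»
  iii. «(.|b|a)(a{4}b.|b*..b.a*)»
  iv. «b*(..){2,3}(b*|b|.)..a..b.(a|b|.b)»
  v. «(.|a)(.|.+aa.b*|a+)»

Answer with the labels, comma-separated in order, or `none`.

i → no match — must start with 'b'
ii → match
iii → no match
iv → no match
v → match

ii, v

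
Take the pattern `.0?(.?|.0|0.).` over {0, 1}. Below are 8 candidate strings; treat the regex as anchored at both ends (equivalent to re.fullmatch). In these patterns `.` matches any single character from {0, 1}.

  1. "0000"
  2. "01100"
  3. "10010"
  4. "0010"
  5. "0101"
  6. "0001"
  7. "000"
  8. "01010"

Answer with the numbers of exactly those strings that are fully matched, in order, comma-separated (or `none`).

1, 3, 4, 5, 6, 7

1 → match
2 → no match
3 → match
4 → match
5 → match
6 → match
7 → match
8 → no match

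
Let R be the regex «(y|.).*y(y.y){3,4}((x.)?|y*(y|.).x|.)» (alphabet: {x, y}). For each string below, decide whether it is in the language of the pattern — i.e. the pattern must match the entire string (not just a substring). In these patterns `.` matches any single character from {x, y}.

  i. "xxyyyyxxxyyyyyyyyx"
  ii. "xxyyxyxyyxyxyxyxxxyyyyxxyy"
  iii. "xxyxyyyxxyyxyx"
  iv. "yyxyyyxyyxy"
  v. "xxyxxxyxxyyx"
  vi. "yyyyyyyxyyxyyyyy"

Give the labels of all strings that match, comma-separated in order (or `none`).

i → no match
ii → no match
iii → no match
iv → no match
v → no match
vi → match

vi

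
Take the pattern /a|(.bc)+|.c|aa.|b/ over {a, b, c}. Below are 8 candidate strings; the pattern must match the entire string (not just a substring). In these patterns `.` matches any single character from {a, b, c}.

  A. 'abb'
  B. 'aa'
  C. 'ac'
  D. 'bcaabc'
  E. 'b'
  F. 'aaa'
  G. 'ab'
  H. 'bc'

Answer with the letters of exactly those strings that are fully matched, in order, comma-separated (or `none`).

A. 'abb' → no match
B. 'aa' → no match
C. 'ac' → match
D. 'bcaabc' → no match
E. 'b' → match
F. 'aaa' → match
G. 'ab' → no match
H. 'bc' → match

C, E, F, H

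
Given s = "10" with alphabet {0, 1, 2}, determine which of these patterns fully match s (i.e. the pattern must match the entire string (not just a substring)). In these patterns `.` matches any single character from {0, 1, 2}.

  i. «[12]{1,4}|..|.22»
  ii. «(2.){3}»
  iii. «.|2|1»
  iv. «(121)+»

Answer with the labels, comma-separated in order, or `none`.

i

i → match
ii → no match — must start with "2"
iii → no match
iv → no match — must start with "121"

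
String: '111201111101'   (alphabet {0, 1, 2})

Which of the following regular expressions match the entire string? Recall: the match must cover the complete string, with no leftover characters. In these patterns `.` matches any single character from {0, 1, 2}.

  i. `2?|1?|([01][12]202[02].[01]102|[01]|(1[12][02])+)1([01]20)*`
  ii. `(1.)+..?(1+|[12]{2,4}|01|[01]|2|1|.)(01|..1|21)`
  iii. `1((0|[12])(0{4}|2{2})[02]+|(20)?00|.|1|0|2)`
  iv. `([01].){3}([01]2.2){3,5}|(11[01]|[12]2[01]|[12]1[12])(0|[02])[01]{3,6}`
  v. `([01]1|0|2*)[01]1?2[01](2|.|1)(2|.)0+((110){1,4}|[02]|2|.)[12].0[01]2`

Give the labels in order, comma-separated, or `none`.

ii

i → no match
ii → match
iii → no match
iv → no match
v → no match — must end with '2'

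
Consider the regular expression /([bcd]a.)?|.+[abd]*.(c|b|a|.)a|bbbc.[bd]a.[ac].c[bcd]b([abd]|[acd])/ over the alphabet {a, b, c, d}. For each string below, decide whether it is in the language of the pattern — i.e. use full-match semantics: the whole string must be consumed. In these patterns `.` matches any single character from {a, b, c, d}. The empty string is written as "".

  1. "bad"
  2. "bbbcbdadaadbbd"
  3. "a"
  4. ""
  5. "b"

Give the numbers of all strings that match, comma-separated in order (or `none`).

1. "bad" → match
2 → no match
3. "a" → no match
4. "" → match
5. "b" → no match

1, 4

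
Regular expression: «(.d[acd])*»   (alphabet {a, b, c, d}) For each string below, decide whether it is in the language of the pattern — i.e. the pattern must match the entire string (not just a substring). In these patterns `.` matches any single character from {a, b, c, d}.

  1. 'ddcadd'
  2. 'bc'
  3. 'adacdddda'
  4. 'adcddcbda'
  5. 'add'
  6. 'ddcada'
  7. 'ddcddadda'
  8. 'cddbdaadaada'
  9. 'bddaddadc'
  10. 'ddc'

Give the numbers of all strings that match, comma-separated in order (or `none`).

1, 3, 4, 5, 6, 7, 8, 9, 10

1 → match
2 → no match
3 → match
4 → match
5 → match
6 → match
7 → match
8 → match
9 → match
10 → match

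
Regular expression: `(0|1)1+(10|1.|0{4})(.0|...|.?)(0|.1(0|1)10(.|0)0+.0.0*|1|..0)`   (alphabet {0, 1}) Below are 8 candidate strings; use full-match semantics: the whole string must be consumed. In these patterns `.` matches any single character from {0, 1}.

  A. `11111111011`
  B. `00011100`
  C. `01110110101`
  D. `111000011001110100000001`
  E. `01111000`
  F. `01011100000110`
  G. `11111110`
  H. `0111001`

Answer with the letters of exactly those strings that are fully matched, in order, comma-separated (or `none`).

A, D, E, G, H

A → match
B → no match
C → no match
D → match
E → match
F → no match
G → match
H → match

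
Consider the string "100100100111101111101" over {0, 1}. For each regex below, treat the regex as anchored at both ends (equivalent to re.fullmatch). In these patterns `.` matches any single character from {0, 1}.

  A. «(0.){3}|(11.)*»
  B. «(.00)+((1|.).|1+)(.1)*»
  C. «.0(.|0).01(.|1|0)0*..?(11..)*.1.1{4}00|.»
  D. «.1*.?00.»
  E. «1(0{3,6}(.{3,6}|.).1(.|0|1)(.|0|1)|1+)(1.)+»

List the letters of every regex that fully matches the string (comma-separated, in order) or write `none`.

B

A → no match
B → match
C → no match
D → no match
E → no match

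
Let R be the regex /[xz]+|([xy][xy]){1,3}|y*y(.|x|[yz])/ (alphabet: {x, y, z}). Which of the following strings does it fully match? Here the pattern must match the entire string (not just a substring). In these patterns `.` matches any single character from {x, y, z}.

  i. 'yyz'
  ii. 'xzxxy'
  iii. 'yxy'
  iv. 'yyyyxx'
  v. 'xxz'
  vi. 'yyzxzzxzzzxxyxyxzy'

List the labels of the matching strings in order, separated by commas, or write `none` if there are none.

i → match
ii → no match
iii → no match
iv → match
v → match
vi → no match

i, iv, v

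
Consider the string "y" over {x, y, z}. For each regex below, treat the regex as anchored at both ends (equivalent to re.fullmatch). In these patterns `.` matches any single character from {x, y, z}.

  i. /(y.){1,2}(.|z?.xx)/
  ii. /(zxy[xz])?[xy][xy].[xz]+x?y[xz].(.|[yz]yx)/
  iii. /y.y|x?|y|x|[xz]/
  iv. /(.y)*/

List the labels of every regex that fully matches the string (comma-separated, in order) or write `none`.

iii

i → no match
ii → no match
iii → match
iv → no match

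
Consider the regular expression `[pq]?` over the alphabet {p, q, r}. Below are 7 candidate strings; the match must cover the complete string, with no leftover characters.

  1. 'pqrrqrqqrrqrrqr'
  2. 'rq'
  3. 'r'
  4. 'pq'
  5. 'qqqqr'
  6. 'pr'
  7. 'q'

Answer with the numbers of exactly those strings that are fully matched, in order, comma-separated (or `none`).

1 → no match
2 → no match
3 → no match
4 → no match
5 → no match
6 → no match
7 → match

7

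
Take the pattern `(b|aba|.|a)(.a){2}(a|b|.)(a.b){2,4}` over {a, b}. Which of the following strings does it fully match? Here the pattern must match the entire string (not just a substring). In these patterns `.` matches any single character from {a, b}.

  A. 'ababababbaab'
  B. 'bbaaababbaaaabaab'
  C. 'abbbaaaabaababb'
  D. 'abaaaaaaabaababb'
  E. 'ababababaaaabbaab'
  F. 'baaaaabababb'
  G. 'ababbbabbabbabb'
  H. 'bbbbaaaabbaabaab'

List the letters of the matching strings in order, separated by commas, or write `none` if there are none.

A. 'ababababbaab' → match
B → no match
C → no match
D → no match
E → no match
F. 'baaaaabababb' → no match
G → no match
H → no match

A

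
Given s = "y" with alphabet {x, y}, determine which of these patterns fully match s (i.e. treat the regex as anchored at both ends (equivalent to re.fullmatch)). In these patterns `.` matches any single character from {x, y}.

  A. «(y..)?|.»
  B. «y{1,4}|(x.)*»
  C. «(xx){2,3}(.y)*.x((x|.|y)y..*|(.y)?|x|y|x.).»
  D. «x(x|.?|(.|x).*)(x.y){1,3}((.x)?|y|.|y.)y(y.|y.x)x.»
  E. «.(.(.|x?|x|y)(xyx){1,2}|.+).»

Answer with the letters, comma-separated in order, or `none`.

A → match
B → match
C → no match — must start with "xx"
D → no match — must start with "x"
E → no match

A, B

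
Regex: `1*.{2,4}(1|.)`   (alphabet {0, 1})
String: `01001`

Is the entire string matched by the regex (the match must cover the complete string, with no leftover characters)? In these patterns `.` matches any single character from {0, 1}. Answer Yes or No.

Yes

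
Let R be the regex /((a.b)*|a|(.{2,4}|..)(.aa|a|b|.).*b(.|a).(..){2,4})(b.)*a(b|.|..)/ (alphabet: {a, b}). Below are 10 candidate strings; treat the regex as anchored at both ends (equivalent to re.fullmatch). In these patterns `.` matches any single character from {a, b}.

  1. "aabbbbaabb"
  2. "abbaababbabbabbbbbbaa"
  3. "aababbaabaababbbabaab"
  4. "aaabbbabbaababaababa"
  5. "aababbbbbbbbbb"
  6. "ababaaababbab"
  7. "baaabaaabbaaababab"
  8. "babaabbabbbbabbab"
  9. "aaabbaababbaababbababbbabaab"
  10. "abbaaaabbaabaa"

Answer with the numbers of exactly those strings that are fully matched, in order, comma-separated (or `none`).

1. "aabbbbaabb" → match
2 → match
3 → match
4 → match
5 → no match
6 → no match
7 → match
8 → match
9 → match
10 → no match

1, 2, 3, 4, 7, 8, 9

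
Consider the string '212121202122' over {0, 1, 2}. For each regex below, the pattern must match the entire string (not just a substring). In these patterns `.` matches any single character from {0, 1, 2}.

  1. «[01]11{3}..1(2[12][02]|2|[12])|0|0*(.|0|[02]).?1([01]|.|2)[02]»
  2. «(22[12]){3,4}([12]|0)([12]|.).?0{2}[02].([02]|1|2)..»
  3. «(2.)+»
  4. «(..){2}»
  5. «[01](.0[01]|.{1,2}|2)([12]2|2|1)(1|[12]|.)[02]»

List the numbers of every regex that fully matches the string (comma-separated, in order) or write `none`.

3

1 → no match
2 → no match — must start with '22'
3 → match
4 → no match
5 → no match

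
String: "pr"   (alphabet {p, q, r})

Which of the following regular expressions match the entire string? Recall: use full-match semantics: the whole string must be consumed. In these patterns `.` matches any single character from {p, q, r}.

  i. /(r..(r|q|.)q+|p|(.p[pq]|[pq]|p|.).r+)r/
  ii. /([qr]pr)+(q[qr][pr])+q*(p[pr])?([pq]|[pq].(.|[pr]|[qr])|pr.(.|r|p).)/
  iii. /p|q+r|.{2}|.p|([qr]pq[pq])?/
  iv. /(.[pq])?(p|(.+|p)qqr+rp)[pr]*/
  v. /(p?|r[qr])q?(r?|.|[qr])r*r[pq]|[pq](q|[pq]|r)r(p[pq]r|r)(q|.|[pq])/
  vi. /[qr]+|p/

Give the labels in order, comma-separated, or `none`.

i → match
ii → no match
iii → match
iv → match
v → no match
vi → no match

i, iii, iv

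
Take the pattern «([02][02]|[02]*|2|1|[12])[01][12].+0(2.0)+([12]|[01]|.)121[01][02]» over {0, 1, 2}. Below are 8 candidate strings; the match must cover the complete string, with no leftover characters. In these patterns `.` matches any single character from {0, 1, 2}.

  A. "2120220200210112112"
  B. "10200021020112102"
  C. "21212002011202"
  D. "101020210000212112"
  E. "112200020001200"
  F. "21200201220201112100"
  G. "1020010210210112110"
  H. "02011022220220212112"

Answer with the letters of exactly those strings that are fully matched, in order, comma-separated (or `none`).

A → match
B → no match
C → no match
D → no match
E → no match
F → no match
G → match
H → match

A, G, H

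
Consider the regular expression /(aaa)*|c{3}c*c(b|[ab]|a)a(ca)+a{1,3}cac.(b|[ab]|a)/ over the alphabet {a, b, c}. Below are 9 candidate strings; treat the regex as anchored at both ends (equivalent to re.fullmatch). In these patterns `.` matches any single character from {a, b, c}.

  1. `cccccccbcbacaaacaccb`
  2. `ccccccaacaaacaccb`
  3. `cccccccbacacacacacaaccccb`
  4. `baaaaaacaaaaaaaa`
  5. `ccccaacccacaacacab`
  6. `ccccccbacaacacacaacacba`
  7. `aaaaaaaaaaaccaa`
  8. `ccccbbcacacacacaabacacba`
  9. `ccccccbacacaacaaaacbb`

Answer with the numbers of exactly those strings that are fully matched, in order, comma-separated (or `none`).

1 → no match
2 → match
3 → no match
4 → no match
5 → no match
6 → no match
7 → no match
8 → no match
9 → no match

2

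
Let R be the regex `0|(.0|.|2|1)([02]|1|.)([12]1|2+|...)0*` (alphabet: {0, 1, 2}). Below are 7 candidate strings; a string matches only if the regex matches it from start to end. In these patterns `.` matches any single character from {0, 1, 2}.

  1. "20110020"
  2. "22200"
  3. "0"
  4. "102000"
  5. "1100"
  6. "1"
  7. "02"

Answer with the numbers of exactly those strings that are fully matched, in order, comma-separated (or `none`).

2, 3, 4

1 → no match
2 → match
3 → match
4 → match
5 → no match
6 → no match
7 → no match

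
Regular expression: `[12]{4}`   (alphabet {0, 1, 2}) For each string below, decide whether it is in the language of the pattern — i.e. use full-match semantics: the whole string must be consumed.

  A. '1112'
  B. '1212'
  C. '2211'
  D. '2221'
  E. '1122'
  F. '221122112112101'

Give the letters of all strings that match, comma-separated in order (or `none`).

A → match
B → match
C → match
D → match
E → match
F → no match

A, B, C, D, E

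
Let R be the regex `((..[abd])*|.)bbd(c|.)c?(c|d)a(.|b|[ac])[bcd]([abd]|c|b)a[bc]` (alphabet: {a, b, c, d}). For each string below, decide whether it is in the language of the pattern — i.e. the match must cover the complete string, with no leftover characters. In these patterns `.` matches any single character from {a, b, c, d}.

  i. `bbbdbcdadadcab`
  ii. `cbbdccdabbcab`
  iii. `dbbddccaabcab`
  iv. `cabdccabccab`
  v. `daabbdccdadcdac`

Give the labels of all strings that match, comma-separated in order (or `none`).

ii, iii, v

i → no match
ii → match
iii → match
iv. `cabdccabccab` → no match
v → match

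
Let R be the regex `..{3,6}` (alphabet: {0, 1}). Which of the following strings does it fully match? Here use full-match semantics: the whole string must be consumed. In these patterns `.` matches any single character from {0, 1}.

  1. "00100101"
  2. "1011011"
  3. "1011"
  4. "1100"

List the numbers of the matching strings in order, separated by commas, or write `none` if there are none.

2, 3, 4

1 → no match
2 → match
3 → match
4 → match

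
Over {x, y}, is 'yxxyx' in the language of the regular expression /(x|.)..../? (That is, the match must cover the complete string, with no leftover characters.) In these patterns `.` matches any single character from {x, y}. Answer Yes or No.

Yes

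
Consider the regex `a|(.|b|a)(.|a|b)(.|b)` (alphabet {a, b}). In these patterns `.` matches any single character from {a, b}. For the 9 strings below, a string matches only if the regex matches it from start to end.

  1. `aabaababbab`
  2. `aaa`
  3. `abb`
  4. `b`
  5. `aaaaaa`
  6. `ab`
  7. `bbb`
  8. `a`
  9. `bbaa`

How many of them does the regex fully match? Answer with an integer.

4

1 → no match
2 → match
3 → match
4 → no match
5 → no match
6 → no match
7 → match
8 → match
9 → no match
Total matched: 4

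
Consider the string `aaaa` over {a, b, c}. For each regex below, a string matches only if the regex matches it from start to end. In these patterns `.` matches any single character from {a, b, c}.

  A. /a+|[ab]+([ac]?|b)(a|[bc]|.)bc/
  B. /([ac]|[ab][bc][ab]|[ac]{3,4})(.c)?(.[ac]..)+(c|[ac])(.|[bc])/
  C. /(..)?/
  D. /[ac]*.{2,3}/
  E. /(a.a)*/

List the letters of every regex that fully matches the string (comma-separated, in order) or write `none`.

A → match
B → no match
C → no match
D → match
E → no match

A, D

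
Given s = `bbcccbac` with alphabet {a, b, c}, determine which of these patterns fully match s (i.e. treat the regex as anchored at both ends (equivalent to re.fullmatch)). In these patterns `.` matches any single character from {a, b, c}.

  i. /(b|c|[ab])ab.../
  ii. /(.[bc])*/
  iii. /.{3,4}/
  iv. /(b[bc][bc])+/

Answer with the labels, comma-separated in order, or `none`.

ii

i → no match
ii → match
iii → no match
iv → no match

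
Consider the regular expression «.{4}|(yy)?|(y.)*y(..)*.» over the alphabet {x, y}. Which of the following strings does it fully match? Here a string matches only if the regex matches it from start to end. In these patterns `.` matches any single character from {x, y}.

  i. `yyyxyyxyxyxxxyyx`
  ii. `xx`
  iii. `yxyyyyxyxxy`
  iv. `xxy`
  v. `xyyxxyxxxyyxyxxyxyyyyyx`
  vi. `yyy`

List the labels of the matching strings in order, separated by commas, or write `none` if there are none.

i

i → match
ii → no match
iii → no match
iv → no match
v → no match
vi → no match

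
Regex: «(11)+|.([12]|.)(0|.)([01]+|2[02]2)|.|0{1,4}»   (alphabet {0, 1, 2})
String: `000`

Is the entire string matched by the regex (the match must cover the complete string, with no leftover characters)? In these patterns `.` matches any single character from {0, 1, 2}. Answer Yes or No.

Yes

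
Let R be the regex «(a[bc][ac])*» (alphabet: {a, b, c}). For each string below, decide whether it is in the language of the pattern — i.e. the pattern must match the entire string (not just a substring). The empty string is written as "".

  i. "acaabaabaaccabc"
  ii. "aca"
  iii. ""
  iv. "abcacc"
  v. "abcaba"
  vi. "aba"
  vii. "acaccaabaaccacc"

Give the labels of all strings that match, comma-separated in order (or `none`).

i → match
ii → match
iii → match
iv → match
v → match
vi → match
vii → no match

i, ii, iii, iv, v, vi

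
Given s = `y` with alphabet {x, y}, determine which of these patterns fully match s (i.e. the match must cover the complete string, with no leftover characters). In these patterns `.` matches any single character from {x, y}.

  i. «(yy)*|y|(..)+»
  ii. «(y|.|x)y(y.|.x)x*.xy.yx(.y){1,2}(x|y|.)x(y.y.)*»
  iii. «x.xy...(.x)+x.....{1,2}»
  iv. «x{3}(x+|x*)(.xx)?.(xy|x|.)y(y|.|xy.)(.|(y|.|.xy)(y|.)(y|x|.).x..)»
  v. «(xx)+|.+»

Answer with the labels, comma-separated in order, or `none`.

i → match
ii → no match
iii → no match — must start with `x`
iv → no match — must start with `x`
v → match

i, v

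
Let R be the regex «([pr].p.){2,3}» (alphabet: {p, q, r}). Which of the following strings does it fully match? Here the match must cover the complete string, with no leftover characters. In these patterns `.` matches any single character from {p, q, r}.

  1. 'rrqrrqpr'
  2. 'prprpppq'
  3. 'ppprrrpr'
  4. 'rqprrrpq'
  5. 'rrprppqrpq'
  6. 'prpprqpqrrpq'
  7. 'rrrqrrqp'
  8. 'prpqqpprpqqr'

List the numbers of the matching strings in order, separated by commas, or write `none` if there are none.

2, 3, 4, 6

1 → no match
2 → match
3 → match
4 → match
5 → no match
6 → match
7 → no match
8 → no match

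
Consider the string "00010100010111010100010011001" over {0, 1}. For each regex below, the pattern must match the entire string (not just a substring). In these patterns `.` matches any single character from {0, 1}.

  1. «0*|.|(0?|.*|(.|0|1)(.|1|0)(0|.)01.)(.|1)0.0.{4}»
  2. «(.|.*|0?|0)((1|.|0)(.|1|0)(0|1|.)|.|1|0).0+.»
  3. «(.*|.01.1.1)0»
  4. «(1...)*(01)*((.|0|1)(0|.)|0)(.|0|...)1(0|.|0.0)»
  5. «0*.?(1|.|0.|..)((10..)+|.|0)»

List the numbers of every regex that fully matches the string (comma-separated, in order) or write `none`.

1 → no match
2 → match
3 → no match — must end with "0"
4 → no match
5 → match

2, 5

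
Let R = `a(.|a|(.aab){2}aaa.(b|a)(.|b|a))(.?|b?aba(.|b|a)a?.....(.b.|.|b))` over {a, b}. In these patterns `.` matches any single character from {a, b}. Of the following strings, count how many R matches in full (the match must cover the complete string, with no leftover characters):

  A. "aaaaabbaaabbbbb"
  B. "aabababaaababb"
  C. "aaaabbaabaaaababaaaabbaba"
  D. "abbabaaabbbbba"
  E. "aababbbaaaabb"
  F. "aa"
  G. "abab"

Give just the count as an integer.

3

A → no match
B → match
C → no match
D → match
E → no match
F → match
G → no match
Total matched: 3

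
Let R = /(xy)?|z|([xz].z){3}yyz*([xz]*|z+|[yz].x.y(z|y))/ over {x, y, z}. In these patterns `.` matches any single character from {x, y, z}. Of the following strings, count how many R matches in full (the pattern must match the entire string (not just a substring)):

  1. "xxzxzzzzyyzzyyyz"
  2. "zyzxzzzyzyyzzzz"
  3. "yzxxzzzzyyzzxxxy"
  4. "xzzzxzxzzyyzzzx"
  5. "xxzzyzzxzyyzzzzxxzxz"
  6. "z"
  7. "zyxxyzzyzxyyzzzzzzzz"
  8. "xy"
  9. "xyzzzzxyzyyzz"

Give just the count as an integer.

6

1 → no match
2 → match
3 → no match
4 → match
5 → match
6 → match
7 → no match
8 → match
9 → match
Total matched: 6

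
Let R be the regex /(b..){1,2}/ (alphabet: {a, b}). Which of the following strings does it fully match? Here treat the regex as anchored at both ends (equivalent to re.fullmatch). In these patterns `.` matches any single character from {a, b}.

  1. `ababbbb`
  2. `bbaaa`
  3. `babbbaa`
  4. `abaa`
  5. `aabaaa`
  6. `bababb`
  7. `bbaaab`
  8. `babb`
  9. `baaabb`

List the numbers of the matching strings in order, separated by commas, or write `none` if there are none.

1. `ababbbb` → no match — must start with `b`
2. `bbaaa` → no match
3. `babbbaa` → no match
4. `abaa` → no match — must start with `b`
5. `aabaaa` → no match — must start with `b`
6. `bababb` → no match
7. `bbaaab` → no match
8. `babb` → no match
9. `baaabb` → no match

none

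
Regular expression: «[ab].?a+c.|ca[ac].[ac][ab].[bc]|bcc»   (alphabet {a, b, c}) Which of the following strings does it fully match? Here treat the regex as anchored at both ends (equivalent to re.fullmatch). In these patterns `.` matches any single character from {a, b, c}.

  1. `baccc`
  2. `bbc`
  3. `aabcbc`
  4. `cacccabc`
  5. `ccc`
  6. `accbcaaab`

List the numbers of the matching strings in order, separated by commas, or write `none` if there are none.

1 → no match
2 → no match
3 → no match
4 → match
5 → no match
6 → no match

4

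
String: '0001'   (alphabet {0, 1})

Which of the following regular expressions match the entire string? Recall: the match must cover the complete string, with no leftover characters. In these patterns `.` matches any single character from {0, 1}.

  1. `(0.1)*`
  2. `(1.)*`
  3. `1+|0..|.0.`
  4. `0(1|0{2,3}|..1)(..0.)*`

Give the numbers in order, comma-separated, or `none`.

4

1 → no match
2 → no match
3 → no match
4 → match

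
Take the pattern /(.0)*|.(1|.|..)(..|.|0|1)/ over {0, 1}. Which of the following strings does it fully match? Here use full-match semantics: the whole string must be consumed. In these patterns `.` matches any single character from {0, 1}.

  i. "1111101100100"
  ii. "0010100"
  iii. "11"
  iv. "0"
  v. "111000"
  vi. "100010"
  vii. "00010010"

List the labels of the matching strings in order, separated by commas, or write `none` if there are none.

vi

i → no match
ii. "0010100" → no match
iii. "11" → no match
iv. "0" → no match
v. "111000" → no match
vi. "100010" → match
vii. "00010010" → no match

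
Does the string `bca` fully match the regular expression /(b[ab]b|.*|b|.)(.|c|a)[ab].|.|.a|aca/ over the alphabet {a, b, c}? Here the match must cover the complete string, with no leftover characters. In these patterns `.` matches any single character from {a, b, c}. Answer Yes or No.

No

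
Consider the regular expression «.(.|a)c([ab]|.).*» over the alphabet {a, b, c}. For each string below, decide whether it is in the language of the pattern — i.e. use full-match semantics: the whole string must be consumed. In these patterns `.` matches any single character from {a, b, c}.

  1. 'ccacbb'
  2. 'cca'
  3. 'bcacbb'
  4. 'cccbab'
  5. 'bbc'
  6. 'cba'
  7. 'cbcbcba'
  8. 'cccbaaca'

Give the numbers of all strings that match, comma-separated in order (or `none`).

1. 'ccacbb' → no match
2. 'cca' → no match
3. 'bcacbb' → no match
4. 'cccbab' → match
5. 'bbc' → no match
6. 'cba' → no match
7. 'cbcbcba' → match
8. 'cccbaaca' → match

4, 7, 8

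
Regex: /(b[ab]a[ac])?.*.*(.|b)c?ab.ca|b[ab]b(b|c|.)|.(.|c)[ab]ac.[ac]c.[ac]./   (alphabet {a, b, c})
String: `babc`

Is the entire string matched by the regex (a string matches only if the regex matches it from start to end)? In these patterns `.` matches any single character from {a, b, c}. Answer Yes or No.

Yes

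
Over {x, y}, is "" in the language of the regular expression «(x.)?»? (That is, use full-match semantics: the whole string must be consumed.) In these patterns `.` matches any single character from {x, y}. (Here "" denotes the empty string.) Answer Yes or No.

Yes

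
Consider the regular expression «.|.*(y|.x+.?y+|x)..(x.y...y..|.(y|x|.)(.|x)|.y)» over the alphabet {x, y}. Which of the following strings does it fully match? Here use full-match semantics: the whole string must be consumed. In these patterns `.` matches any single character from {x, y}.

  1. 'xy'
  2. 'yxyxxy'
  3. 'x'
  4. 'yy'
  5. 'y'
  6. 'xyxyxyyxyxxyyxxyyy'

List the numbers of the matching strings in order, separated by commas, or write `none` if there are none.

2, 3, 5, 6

1 → no match
2 → match
3 → match
4 → no match
5 → match
6 → match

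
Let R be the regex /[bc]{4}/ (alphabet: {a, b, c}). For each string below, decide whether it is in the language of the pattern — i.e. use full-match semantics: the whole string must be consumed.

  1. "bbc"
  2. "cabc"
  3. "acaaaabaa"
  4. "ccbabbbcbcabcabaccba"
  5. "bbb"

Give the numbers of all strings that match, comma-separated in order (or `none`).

1 → no match
2 → no match
3 → no match
4 → no match
5 → no match

none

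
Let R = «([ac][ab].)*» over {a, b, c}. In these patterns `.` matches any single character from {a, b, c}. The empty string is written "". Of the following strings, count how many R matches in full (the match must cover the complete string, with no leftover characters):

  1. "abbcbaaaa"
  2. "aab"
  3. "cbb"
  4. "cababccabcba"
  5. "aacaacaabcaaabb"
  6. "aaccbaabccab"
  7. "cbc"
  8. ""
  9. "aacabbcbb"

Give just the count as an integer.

1. "abbcbaaaa" → match
2. "aab" → match
3. "cbb" → match
4. "cababccabcba" → match
5 → match
6. "aaccbaabccab" → match
7. "cbc" → match
8. "" → match
9. "aacabbcbb" → match
Total matched: 9

9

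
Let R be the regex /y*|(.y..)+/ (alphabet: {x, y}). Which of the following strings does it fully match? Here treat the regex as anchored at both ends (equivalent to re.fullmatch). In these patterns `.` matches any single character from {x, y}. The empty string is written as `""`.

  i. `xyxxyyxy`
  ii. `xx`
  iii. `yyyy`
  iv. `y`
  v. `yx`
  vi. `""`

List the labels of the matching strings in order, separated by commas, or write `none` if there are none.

i → match
ii → no match
iii → match
iv → match
v → no match
vi → match

i, iii, iv, vi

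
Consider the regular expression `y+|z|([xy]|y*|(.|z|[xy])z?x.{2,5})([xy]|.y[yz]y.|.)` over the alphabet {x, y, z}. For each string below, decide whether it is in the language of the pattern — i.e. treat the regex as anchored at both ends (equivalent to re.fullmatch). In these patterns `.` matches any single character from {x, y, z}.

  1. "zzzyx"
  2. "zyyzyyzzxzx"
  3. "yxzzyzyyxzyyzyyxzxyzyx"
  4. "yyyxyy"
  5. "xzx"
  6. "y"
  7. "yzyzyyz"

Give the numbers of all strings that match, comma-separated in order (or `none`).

1 → no match
2 → no match
3 → no match
4 → no match
5 → no match
6 → match
7 → no match

6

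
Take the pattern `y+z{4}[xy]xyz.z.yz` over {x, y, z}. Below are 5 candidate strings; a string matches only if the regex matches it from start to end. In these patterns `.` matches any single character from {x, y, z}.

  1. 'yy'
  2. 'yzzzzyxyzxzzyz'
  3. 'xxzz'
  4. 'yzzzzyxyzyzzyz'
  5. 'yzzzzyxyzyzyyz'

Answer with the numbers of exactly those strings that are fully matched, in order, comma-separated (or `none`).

2, 4, 5

1. 'yy' → no match — must end with 'yz'
2 → match
3. 'xxzz' → no match — must start with 'y'
4 → match
5 → match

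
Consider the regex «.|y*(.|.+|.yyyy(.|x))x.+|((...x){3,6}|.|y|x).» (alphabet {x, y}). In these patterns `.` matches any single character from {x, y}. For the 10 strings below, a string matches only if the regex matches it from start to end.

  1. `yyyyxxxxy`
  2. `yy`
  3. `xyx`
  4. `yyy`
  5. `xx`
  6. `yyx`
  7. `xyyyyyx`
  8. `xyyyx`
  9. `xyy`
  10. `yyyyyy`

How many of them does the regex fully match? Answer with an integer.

3

1. `yyyyxxxxy` → match
2. `yy` → match
3. `xyx` → no match
4. `yyy` → no match
5. `xx` → match
6. `yyx` → no match
7. `xyyyyyx` → no match
8. `xyyyx` → no match
9. `xyy` → no match
10. `yyyyyy` → no match
Total matched: 3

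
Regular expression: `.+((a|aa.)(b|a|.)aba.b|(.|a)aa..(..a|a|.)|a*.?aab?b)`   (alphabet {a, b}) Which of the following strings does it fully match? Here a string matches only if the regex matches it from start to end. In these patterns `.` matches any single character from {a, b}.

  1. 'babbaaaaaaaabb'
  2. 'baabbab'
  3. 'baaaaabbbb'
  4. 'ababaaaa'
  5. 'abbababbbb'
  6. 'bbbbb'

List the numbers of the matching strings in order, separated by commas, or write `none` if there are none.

1

1 → match
2 → no match
3 → no match
4 → no match
5 → no match
6 → no match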